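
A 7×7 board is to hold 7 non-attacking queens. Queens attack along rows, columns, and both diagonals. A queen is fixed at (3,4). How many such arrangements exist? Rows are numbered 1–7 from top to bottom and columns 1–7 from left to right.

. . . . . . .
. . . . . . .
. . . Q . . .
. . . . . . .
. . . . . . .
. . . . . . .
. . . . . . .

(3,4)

4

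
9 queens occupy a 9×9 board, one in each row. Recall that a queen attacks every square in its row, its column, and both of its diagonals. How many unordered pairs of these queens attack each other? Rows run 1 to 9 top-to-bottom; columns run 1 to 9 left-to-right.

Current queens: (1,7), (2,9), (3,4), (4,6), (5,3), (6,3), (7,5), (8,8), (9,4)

4

Same column: (3,4)–(9,4) (column 4); (5,3)–(6,3) (column 3).
Same diagonal: (1,7)–(5,3) (|1−5| = |7−3| = 4); (5,3)–(7,5) (|5−7| = |3−5| = 2).
Total attacking pairs: 4.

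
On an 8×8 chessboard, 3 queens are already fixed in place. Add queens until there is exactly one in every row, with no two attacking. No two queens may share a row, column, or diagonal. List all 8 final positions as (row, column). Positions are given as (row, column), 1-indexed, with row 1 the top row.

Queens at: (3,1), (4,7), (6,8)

Row 1: attacked by (3,1)→{1,3}; (4,7)→{4,7}; (6,8)→{3,8}. Safe: 2, 5, 6. Place at column 6.
Row 2: attacked by (1,6)→{5,6,7}; (3,1)→{1,2}; (4,7)→{5,7}; (6,8)→{4,8}. Safe: 3. Place at column 3.
Row 5: attacked by (1,6)→{2,6}; (2,3)→{3,6}; (3,1)→{1,3}; (4,7)→{6,7,8}; (6,8)→{7,8}. Safe: 4, 5. Place at column 5.
Row 7: attacked by (1,6)→{6}; (2,3)→{3,8}; (3,1)→{1,5}; (4,7)→{4,7}; (5,5)→{3,5,7}; (6,8)→{7,8}. Safe: 2. Place at column 2.
Row 8: attacked by (1,6)→{6}; (2,3)→{3}; (3,1)→{1,6}; (4,7)→{3,7}; (5,5)→{2,5,8}; (6,8)→{6,8}; (7,2)→{1,2,3}. Safe: 4. Place at column 4.
Columns [6, 3, 1, 7, 5, 8, 2, 4], r−c [-5, -1, 2, -3, 0, -2, 5, 4], r+c [7, 5, 4, 11, 10, 14, 9, 12] are all distinct, so no two queens attack.

(1,6) (2,3) (3,1) (4,7) (5,5) (6,8) (7,2) (8,4)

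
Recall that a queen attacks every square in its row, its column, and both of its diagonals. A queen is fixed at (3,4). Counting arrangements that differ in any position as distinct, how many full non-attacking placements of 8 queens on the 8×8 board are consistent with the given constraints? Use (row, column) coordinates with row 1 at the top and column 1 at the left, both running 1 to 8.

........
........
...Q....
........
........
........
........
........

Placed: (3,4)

12

Branch on row 1: col 1 → 1; col 3 → 3; col 5 → 6; col 7 → 1; col 8 → 1.
Sum: 1 + 3 + 6 + 1 + 1 = 12.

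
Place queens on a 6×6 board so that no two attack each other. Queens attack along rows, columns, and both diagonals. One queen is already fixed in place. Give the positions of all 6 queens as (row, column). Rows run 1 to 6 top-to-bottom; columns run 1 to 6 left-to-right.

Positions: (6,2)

(1,5) (2,3) (3,1) (4,6) (5,4) (6,2)

Row 1: attacked by (6,2)→{2}. Safe: 1, 3, 4, 5, 6. Place at column 5.
Row 2: attacked by (1,5)→{4,5,6}; (6,2)→{2,6}. Safe: 1, 3. Place at column 3.
Row 3: attacked by (1,5)→{3,5}; (2,3)→{2,3,4}; (6,2)→{2,5}. Safe: 1, 6. Place at column 1.
Row 4: attacked by (1,5)→{2,5}; (2,3)→{1,3,5}; (3,1)→{1,2}; (6,2)→{2,4}. Safe: 6. Place at column 6.
Row 5: attacked by (1,5)→{1,5}; (2,3)→{3,6}; (3,1)→{1,3}; (4,6)→{5,6}; (6,2)→{1,2,3}. Safe: 4. Place at column 4.
Columns [5, 3, 1, 6, 4, 2], r−c [-4, -1, 2, -2, 1, 4], r+c [6, 5, 4, 10, 9, 8] are all distinct, so no two queens attack.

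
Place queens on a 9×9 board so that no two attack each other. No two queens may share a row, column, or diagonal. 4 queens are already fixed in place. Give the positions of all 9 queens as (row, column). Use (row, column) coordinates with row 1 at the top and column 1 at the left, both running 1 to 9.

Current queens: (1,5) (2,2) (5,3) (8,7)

(1,5) (2,2) (3,6) (4,9) (5,3) (6,8) (7,4) (8,7) (9,1)

Row 3: attacked by (1,5)→{3,5,7}; (2,2)→{1,2,3}; (5,3)→{1,3,5}; (8,7)→{2,7}. Safe: 4, 6, 8, 9. Place at column 6.
Row 4: attacked by (1,5)→{2,5,8}; (2,2)→{2,4}; (3,6)→{5,6,7}; (5,3)→{2,3,4}; (8,7)→{3,7}. Safe: 1, 9. Place at column 9.
Row 6: attacked by (1,5)→{5}; (2,2)→{2,6}; (3,6)→{3,6,9}; (4,9)→{7,9}; (5,3)→{2,3,4}; (8,7)→{5,7,9}. Safe: 1, 8. Place at column 8.
Row 7: attacked by (1,5)→{5}; (2,2)→{2,7}; (3,6)→{2,6}; (4,9)→{6,9}; (5,3)→{1,3,5}; (6,8)→{7,8,9}; (8,7)→{6,7,8}. Safe: 4. Place at column 4.
Row 9: attacked by (1,5)→{5}; (2,2)→{2,9}; (3,6)→{6}; (4,9)→{4,9}; (5,3)→{3,7}; (6,8)→{5,8}; (7,4)→{2,4,6}; (8,7)→{6,7,8}. Safe: 1. Place at column 1.
Columns [5, 2, 6, 9, 3, 8, 4, 7, 1], r−c [-4, 0, -3, -5, 2, -2, 3, 1, 8], r+c [6, 4, 9, 13, 8, 14, 11, 15, 10] are all distinct, so no two queens attack.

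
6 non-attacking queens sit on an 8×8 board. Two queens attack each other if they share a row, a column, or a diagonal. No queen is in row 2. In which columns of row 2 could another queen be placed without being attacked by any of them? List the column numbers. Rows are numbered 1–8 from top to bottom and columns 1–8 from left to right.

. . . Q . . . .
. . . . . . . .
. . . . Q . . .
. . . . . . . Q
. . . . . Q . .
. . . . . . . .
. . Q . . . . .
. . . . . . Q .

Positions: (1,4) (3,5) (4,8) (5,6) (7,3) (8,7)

columns 2

(1,4) attacks row 2 at column 4 and diagonals 3, 5.
(3,5) attacks row 2 at column 5 and diagonals 4, 6.
(4,8) attacks row 2 at column 8 and diagonals 6.
(5,6) attacks row 2 at column 6 and diagonals 3.
(7,3) attacks row 2 at column 3 and diagonals 8.
(8,7) attacks row 2 at column 7 and diagonals 1.
Attacked columns: {1, 3, 4, 5, 6, 7, 8}. Safe: {2}.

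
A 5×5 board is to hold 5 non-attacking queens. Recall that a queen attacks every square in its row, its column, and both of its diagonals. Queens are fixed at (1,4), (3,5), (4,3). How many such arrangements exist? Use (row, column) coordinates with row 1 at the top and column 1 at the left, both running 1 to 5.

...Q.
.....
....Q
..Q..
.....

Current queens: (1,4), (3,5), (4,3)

1

Branch on row 2: col 2 → 1.
Sum: 1 = 1.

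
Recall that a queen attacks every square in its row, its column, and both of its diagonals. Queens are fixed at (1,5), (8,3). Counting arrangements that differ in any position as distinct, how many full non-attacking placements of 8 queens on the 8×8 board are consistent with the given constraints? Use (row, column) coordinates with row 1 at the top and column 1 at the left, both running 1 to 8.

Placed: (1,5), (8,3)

Branch on row 2: col 1 → 1; col 2 → 1; col 7 → 1; col 8 → 1.
Sum: 1 + 1 + 1 + 1 = 4.

4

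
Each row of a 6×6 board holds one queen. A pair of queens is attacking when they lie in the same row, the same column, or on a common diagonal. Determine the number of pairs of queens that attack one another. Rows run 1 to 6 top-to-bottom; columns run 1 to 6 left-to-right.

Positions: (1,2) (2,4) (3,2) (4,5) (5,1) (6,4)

4

Same column: (1,2)–(3,2) (column 2); (2,4)–(6,4) (column 4).
Same diagonal: (1,2)–(4,5) (|1−4| = |2−5| = 3); (2,4)–(5,1) (|2−5| = |4−1| = 3).
Total attacking pairs: 4.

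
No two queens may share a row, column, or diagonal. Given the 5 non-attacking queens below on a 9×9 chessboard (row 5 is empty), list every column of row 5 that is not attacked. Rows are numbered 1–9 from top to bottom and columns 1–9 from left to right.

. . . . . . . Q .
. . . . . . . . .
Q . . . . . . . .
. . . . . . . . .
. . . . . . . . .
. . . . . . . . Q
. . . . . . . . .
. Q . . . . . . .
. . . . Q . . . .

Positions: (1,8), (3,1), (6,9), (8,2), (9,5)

columns 6, 7

(1,8) attacks row 5 at column 8 and diagonals 4.
(3,1) attacks row 5 at column 1 and diagonals 3.
(6,9) attacks row 5 at column 9 and diagonals 8.
(8,2) attacks row 5 at column 2 and diagonals 5.
(9,5) attacks row 5 at column 5 and diagonals 1, 9.
Attacked columns: {1, 2, 3, 4, 5, 8, 9}. Safe: {6, 7}.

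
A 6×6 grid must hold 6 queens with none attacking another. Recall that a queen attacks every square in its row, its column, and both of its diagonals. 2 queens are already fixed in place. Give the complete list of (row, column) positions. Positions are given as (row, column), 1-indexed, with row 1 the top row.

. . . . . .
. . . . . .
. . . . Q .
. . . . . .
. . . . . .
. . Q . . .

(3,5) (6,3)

Row 1: attacked by (3,5)→{3,5}; (6,3)→{3}. Safe: 1, 2, 4, 6. Place at column 4.
Row 2: attacked by (1,4)→{3,4,5}; (3,5)→{4,5,6}; (6,3)→{3}. Safe: 1, 2. Place at column 1.
Row 4: attacked by (1,4)→{1,4}; (2,1)→{1,3}; (3,5)→{4,5,6}; (6,3)→{1,3,5}. Safe: 2. Place at column 2.
Row 5: attacked by (1,4)→{4}; (2,1)→{1,4}; (3,5)→{3,5}; (4,2)→{1,2,3}; (6,3)→{2,3,4}. Safe: 6. Place at column 6.
Columns [4, 1, 5, 2, 6, 3], r−c [-3, 1, -2, 2, -1, 3], r+c [5, 3, 8, 6, 11, 9] are all distinct, so no two queens attack.

(1,4) (2,1) (3,5) (4,2) (5,6) (6,3)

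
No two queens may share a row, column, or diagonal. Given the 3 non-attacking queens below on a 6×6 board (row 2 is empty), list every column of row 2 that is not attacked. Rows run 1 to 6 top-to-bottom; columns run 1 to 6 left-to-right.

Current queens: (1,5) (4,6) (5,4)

columns 2, 3

(1,5) attacks row 2 at column 5 and diagonals 4, 6.
(4,6) attacks row 2 at column 6 and diagonals 4.
(5,4) attacks row 2 at column 4 and diagonals 1.
Attacked columns: {1, 4, 5, 6}. Safe: {2, 3}.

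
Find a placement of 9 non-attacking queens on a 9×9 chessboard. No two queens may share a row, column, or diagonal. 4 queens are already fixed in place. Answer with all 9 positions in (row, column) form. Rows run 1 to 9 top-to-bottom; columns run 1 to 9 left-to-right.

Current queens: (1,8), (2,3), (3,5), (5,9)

(1,8) (2,3) (3,5) (4,2) (5,9) (6,6) (7,4) (8,7) (9,1)

Row 4: attacked by (1,8)→{5,8}; (2,3)→{1,3,5}; (3,5)→{4,5,6}; (5,9)→{8,9}. Safe: 2, 7. Place at column 2.
Row 6: attacked by (1,8)→{3,8}; (2,3)→{3,7}; (3,5)→{2,5,8}; (4,2)→{2,4}; (5,9)→{8,9}. Safe: 1, 6. Place at column 6.
Row 7: attacked by (1,8)→{2,8}; (2,3)→{3,8}; (3,5)→{1,5,9}; (4,2)→{2,5}; (5,9)→{7,9}; (6,6)→{5,6,7}. Safe: 4. Place at column 4.
Row 8: attacked by (1,8)→{1,8}; (2,3)→{3,9}; (3,5)→{5}; (4,2)→{2,6}; (5,9)→{6,9}; (6,6)→{4,6,8}; (7,4)→{3,4,5}. Safe: 7. Place at column 7.
Row 9: attacked by (1,8)→{8}; (2,3)→{3}; (3,5)→{5}; (4,2)→{2,7}; (5,9)→{5,9}; (6,6)→{3,6,9}; (7,4)→{2,4,6}; (8,7)→{6,7,8}. Safe: 1. Place at column 1.
Columns [8, 3, 5, 2, 9, 6, 4, 7, 1], r−c [-7, -1, -2, 2, -4, 0, 3, 1, 8], r+c [9, 5, 8, 6, 14, 12, 11, 15, 10] are all distinct, so no two queens attack.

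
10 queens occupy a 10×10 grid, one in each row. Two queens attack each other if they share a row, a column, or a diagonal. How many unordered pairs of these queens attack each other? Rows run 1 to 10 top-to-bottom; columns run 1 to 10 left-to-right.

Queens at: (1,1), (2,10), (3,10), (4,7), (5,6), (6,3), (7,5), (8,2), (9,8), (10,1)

6

Same column: (1,1)–(10,1) (column 1); (2,10)–(3,10) (column 10).
Same diagonal: (2,10)–(7,5) (|2−7| = |10−5| = 5); (4,7)–(5,6) (|4−5| = |7−6| = 1); (4,7)–(10,1) (|4−10| = |7−1| = 6); (5,6)–(10,1) (|5−10| = |6−1| = 5).
Total attacking pairs: 6.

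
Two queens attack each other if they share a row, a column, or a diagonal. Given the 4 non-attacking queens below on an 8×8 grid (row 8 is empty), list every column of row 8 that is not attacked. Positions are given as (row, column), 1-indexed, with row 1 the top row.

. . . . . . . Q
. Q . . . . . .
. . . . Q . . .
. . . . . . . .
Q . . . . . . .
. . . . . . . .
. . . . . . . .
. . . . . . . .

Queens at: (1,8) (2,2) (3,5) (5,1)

columns 3, 6, 7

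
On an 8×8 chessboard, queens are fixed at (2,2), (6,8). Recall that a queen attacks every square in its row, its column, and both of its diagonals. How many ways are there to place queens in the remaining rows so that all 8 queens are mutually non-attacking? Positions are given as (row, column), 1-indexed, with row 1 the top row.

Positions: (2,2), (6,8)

5

Branch on row 1: col 4 → 3; col 5 → 1; col 6 → 1; col 7 → 0.
Sum: 3 + 1 + 1 + 0 = 5.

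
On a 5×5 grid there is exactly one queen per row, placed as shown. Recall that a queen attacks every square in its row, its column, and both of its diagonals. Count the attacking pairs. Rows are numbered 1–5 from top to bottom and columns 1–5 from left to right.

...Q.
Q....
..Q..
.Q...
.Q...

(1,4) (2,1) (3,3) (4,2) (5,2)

2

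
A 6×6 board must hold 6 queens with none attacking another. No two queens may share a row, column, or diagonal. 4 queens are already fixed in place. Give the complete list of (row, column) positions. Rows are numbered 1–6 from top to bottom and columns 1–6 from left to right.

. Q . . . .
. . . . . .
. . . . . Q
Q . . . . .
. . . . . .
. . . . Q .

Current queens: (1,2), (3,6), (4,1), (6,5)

Row 2: attacked by (1,2)→{1,2,3}; (3,6)→{5,6}; (4,1)→{1,3}; (6,5)→{1,5}. Safe: 4. Place at column 4.
Row 5: attacked by (1,2)→{2,6}; (2,4)→{1,4}; (3,6)→{4,6}; (4,1)→{1,2}; (6,5)→{4,5,6}. Safe: 3. Place at column 3.
Columns [2, 4, 6, 1, 3, 5], r−c [-1, -2, -3, 3, 2, 1], r+c [3, 6, 9, 5, 8, 11] are all distinct, so no two queens attack.

(1,2) (2,4) (3,6) (4,1) (5,3) (6,5)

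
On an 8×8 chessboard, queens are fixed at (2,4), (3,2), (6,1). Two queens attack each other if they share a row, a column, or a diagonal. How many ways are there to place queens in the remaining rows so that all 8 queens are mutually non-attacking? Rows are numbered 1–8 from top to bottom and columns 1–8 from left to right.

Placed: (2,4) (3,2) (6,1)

Branch on row 1: col 7 → 2; col 8 → 0.
Sum: 2 + 0 = 2.

2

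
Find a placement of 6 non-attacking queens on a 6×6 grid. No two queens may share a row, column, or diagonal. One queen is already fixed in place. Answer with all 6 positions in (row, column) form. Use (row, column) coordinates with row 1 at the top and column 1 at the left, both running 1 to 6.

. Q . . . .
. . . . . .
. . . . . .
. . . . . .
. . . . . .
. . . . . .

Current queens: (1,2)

(1,2) (2,4) (3,6) (4,1) (5,3) (6,5)

Row 2: attacked by (1,2)→{1,2,3}. Safe: 4, 5, 6. Place at column 4.
Row 3: attacked by (1,2)→{2,4}; (2,4)→{3,4,5}. Safe: 1, 6. Place at column 6.
Row 4: attacked by (1,2)→{2,5}; (2,4)→{2,4,6}; (3,6)→{5,6}. Safe: 1, 3. Place at column 1.
Row 5: attacked by (1,2)→{2,6}; (2,4)→{1,4}; (3,6)→{4,6}; (4,1)→{1,2}. Safe: 3, 5. Place at column 3.
Row 6: attacked by (1,2)→{2}; (2,4)→{4}; (3,6)→{3,6}; (4,1)→{1,3}; (5,3)→{2,3,4}. Safe: 5. Place at column 5.
Columns [2, 4, 6, 1, 3, 5], r−c [-1, -2, -3, 3, 2, 1], r+c [3, 6, 9, 5, 8, 11] are all distinct, so no two queens attack.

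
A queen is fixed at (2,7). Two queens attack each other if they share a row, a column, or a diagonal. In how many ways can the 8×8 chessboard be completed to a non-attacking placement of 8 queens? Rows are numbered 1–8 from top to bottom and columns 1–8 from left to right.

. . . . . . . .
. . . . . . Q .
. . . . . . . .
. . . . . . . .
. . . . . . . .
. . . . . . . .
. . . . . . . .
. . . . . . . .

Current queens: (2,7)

16

Branch on row 1: col 1 → 2; col 2 → 2; col 3 → 2; col 4 → 4; col 5 → 6.
Sum: 2 + 2 + 2 + 4 + 6 = 16.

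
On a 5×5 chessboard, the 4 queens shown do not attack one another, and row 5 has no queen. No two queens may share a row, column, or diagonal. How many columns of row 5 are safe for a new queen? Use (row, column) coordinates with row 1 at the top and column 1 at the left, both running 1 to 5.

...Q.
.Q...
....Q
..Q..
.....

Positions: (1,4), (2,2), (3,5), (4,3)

1

(1,4) attacks row 5 at column 4.
(2,2) attacks row 5 at column 2 and diagonals 5.
(3,5) attacks row 5 at column 5 and diagonals 3.
(4,3) attacks row 5 at column 3 and diagonals 2, 4.
Attacked columns: {2, 3, 4, 5}. Safe: {1}.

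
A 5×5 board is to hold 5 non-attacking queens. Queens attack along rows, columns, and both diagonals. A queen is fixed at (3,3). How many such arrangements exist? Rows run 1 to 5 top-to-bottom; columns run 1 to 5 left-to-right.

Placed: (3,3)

2

Branch on row 1: col 2 → 1; col 4 → 1.
Sum: 1 + 1 = 2.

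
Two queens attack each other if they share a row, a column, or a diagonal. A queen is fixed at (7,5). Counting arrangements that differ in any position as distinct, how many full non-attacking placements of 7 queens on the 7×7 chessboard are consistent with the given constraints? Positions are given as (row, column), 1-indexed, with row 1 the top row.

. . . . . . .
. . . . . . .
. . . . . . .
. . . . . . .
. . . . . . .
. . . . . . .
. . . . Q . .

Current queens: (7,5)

6

Branch on row 1: col 1 → 1; col 2 → 1; col 3 → 2; col 4 → 1; col 6 → 0; col 7 → 1.
Sum: 1 + 1 + 2 + 1 + 0 + 1 = 6.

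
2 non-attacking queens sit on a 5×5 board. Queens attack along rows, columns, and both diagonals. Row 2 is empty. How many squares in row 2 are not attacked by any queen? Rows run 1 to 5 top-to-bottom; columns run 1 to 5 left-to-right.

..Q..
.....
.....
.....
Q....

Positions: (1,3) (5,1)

1

(1,3) attacks row 2 at column 3 and diagonals 2, 4.
(5,1) attacks row 2 at column 1 and diagonals 4.
Attacked columns: {1, 2, 3, 4}. Safe: {5}.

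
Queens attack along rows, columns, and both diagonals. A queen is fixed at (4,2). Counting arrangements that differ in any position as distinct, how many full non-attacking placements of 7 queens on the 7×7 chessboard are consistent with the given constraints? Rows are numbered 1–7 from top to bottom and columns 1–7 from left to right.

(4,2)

6

Branch on row 1: col 1 → 1; col 3 → 2; col 4 → 2; col 6 → 0; col 7 → 1.
Sum: 1 + 2 + 2 + 0 + 1 = 6.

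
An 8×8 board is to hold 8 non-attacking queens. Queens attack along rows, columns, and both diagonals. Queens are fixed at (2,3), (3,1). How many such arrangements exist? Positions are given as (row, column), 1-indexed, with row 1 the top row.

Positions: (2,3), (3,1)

Branch on row 1: col 5 → 2; col 6 → 3; col 7 → 1; col 8 → 1.
Sum: 2 + 3 + 1 + 1 = 7.

7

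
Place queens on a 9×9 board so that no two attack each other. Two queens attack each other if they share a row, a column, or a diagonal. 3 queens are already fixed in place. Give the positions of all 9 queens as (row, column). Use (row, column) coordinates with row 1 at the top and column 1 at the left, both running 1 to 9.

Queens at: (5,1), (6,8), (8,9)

Row 1: attacked by (5,1)→{1,5}; (6,8)→{3,8}; (8,9)→{2,9}. Safe: 4, 6, 7. Place at column 7.
Row 2: attacked by (1,7)→{6,7,8}; (5,1)→{1,4}; (6,8)→{4,8}; (8,9)→{3,9}. Safe: 2, 5. Place at column 2.
Row 3: attacked by (1,7)→{5,7,9}; (2,2)→{1,2,3}; (5,1)→{1,3}; (6,8)→{5,8}; (8,9)→{4,9}. Safe: 6. Place at column 6.
Row 4: attacked by (1,7)→{4,7}; (2,2)→{2,4}; (3,6)→{5,6,7}; (5,1)→{1,2}; (6,8)→{6,8}; (8,9)→{5,9}. Safe: 3. Place at column 3.
Row 7: attacked by (1,7)→{1,7}; (2,2)→{2,7}; (3,6)→{2,6}; (4,3)→{3,6}; (5,1)→{1,3}; (6,8)→{7,8,9}; (8,9)→{8,9}. Safe: 4, 5. Place at column 5.
Row 9: attacked by (1,7)→{7}; (2,2)→{2,9}; (3,6)→{6}; (4,3)→{3,8}; (5,1)→{1,5}; (6,8)→{5,8}; (7,5)→{3,5,7}; (8,9)→{8,9}. Safe: 4. Place at column 4.
Columns [7, 2, 6, 3, 1, 8, 5, 9, 4], r−c [-6, 0, -3, 1, 4, -2, 2, -1, 5], r+c [8, 4, 9, 7, 6, 14, 12, 17, 13] are all distinct, so no two queens attack.

(1,7) (2,2) (3,6) (4,3) (5,1) (6,8) (7,5) (8,9) (9,4)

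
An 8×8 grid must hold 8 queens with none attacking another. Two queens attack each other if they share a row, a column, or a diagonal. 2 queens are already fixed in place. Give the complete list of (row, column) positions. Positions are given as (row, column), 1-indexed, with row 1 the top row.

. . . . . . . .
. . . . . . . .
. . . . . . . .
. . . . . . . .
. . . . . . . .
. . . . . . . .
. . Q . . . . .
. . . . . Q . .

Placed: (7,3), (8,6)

Row 1: attacked by (7,3)→{3}; (8,6)→{6}. Safe: 1, 2, 4, 5, 7, 8. Place at column 5.
Row 2: attacked by (1,5)→{4,5,6}; (7,3)→{3,8}; (8,6)→{6}. Safe: 1, 2, 7. Place at column 2.
Row 3: attacked by (1,5)→{3,5,7}; (2,2)→{1,2,3}; (7,3)→{3,7}; (8,6)→{1,6}. Safe: 4, 8. Place at column 8.
Row 4: attacked by (1,5)→{2,5,8}; (2,2)→{2,4}; (3,8)→{7,8}; (7,3)→{3,6}; (8,6)→{2,6}. Safe: 1. Place at column 1.
Row 5: attacked by (1,5)→{1,5}; (2,2)→{2,5}; (3,8)→{6,8}; (4,1)→{1,2}; (7,3)→{1,3,5}; (8,6)→{3,6}. Safe: 4, 7. Place at column 4.
Row 6: attacked by (1,5)→{5}; (2,2)→{2,6}; (3,8)→{5,8}; (4,1)→{1,3}; (5,4)→{3,4,5}; (7,3)→{2,3,4}; (8,6)→{4,6,8}. Safe: 7. Place at column 7.
Columns [5, 2, 8, 1, 4, 7, 3, 6], r−c [-4, 0, -5, 3, 1, -1, 4, 2], r+c [6, 4, 11, 5, 9, 13, 10, 14] are all distinct, so no two queens attack.

(1,5) (2,2) (3,8) (4,1) (5,4) (6,7) (7,3) (8,6)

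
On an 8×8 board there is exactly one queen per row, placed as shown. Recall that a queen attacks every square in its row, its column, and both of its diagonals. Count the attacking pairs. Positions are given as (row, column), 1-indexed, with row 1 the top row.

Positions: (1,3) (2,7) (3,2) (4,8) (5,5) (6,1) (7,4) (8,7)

Same column: (2,7)–(8,7) (column 7).
Same diagonal: (3,2)–(8,7) (|3−8| = |2−7| = 5).
Total attacking pairs: 2.

2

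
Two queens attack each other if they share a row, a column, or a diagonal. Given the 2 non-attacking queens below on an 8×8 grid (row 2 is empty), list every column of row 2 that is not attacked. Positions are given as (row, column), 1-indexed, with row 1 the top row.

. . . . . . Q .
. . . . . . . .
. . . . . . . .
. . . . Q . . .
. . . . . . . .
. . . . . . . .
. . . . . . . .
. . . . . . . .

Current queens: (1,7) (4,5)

(1,7) attacks row 2 at column 7 and diagonals 6, 8.
(4,5) attacks row 2 at column 5 and diagonals 3, 7.
Attacked columns: {3, 5, 6, 7, 8}. Safe: {1, 2, 4}.

columns 1, 2, 4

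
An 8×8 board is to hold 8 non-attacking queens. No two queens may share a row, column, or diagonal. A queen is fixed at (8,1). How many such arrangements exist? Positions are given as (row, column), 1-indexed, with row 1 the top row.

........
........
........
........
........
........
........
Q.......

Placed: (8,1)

Branch on row 1: col 2 → 0; col 3 → 2; col 4 → 1; col 5 → 1; col 6 → 0; col 7 → 0.
Sum: 0 + 2 + 1 + 1 + 0 + 0 = 4.

4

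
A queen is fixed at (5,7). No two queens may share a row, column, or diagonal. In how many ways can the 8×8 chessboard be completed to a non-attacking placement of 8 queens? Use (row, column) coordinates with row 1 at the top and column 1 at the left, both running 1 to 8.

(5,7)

Branch on row 1: col 1 → 1; col 2 → 0; col 4 → 3; col 5 → 3; col 6 → 0; col 8 → 1.
Sum: 1 + 0 + 3 + 3 + 0 + 1 = 8.

8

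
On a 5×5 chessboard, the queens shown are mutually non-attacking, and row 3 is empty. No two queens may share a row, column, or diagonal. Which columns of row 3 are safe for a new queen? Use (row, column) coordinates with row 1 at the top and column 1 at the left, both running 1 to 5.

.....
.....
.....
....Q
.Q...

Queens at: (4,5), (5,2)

columns 1, 3

(4,5) attacks row 3 at column 5 and diagonals 4.
(5,2) attacks row 3 at column 2 and diagonals 4.
Attacked columns: {2, 4, 5}. Safe: {1, 3}.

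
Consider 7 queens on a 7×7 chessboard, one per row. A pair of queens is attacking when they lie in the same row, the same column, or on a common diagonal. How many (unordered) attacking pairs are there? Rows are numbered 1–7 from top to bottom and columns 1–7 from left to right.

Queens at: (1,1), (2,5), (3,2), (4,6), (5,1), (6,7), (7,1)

3

Same column: (1,1)–(5,1) (column 1); (1,1)–(7,1) (column 1); (5,1)–(7,1) (column 1).
Total attacking pairs: 3.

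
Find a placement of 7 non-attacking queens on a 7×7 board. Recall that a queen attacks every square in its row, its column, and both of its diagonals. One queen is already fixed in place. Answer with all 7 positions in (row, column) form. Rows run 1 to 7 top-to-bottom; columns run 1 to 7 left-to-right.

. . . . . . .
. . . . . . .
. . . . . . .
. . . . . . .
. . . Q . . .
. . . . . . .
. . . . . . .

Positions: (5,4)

Row 1: attacked by (5,4)→{4}. Safe: 1, 2, 3, 5, 6, 7. Place at column 2.
Row 2: attacked by (1,2)→{1,2,3}; (5,4)→{1,4,7}. Safe: 5, 6. Place at column 6.
Row 3: attacked by (1,2)→{2,4}; (2,6)→{5,6,7}; (5,4)→{2,4,6}. Safe: 1, 3. Place at column 3.
Row 4: attacked by (1,2)→{2,5}; (2,6)→{4,6}; (3,3)→{2,3,4}; (5,4)→{3,4,5}. Safe: 1, 7. Place at column 7.
Row 6: attacked by (1,2)→{2,7}; (2,6)→{2,6}; (3,3)→{3,6}; (4,7)→{5,7}; (5,4)→{3,4,5}. Safe: 1. Place at column 1.
Row 7: attacked by (1,2)→{2}; (2,6)→{1,6}; (3,3)→{3,7}; (4,7)→{4,7}; (5,4)→{2,4,6}; (6,1)→{1,2}. Safe: 5. Place at column 5.
Columns [2, 6, 3, 7, 4, 1, 5], r−c [-1, -4, 0, -3, 1, 5, 2], r+c [3, 8, 6, 11, 9, 7, 12] are all distinct, so no two queens attack.

(1,2) (2,6) (3,3) (4,7) (5,4) (6,1) (7,5)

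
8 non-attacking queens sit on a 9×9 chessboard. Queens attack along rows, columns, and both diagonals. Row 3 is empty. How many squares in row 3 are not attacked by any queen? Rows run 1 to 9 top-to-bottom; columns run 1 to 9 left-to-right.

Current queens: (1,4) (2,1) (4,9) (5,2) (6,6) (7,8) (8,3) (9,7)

1

(1,4) attacks row 3 at column 4 and diagonals 2, 6.
(2,1) attacks row 3 at column 1 and diagonals 2.
(4,9) attacks row 3 at column 9 and diagonals 8.
(5,2) attacks row 3 at column 2 and diagonals 4.
(6,6) attacks row 3 at column 6 and diagonals 3, 9.
(7,8) attacks row 3 at column 8 and diagonals 4.
(8,3) attacks row 3 at column 3 and diagonals 8.
(9,7) attacks row 3 at column 7 and diagonals 1.
Attacked columns: {1, 2, 3, 4, 6, 7, 8, 9}. Safe: {5}.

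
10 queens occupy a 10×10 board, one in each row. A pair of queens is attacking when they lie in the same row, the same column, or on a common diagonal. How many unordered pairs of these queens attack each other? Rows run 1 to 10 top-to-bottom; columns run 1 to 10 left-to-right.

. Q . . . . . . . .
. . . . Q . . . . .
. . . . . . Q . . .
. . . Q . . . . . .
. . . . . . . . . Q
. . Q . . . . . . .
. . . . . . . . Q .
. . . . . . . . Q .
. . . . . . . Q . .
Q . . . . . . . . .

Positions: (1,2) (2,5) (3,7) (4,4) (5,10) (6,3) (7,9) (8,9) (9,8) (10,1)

Same column: (7,9)–(8,9) (column 9).
Same diagonal: (1,2)–(8,9) (|1−8| = |2−9| = 7); (8,9)–(9,8) (|8−9| = |9−8| = 1).
Total attacking pairs: 3.

3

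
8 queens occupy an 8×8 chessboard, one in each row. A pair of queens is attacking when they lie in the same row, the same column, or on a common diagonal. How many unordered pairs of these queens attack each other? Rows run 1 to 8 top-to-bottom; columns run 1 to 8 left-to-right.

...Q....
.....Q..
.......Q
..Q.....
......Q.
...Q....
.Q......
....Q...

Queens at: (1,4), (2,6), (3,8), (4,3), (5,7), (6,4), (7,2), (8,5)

Same column: (1,4)–(6,4) (column 4).
Total attacking pairs: 1.

1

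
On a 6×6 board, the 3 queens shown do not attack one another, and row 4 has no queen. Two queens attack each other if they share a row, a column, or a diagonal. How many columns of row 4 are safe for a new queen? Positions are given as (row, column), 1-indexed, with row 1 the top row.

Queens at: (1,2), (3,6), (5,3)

1

(1,2) attacks row 4 at column 2 and diagonals 5.
(3,6) attacks row 4 at column 6 and diagonals 5.
(5,3) attacks row 4 at column 3 and diagonals 2, 4.
Attacked columns: {2, 3, 4, 5, 6}. Safe: {1}.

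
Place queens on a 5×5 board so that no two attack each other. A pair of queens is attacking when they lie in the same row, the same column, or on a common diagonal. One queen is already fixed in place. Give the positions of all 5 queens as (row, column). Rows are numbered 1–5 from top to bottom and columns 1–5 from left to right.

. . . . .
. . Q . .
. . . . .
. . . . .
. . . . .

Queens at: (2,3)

(1,5) (2,3) (3,1) (4,4) (5,2)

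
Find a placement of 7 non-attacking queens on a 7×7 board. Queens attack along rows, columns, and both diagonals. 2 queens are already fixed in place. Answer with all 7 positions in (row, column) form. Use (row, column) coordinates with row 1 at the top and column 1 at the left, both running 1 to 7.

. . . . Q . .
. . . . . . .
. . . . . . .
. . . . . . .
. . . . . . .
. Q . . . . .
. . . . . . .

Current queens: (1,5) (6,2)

(1,5) (2,3) (3,1) (4,6) (5,4) (6,2) (7,7)

Row 2: attacked by (1,5)→{4,5,6}; (6,2)→{2,6}. Safe: 1, 3, 7. Place at column 3.
Row 3: attacked by (1,5)→{3,5,7}; (2,3)→{2,3,4}; (6,2)→{2,5}. Safe: 1, 6. Place at column 1.
Row 4: attacked by (1,5)→{2,5}; (2,3)→{1,3,5}; (3,1)→{1,2}; (6,2)→{2,4}. Safe: 6, 7. Place at column 6.
Row 5: attacked by (1,5)→{1,5}; (2,3)→{3,6}; (3,1)→{1,3}; (4,6)→{5,6,7}; (6,2)→{1,2,3}. Safe: 4. Place at column 4.
Row 7: attacked by (1,5)→{5}; (2,3)→{3}; (3,1)→{1,5}; (4,6)→{3,6}; (5,4)→{2,4,6}; (6,2)→{1,2,3}. Safe: 7. Place at column 7.
Columns [5, 3, 1, 6, 4, 2, 7], r−c [-4, -1, 2, -2, 1, 4, 0], r+c [6, 5, 4, 10, 9, 8, 14] are all distinct, so no two queens attack.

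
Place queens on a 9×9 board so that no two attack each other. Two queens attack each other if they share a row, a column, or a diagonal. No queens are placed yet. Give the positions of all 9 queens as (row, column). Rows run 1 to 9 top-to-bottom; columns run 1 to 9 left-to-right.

(1,7) (2,5) (3,3) (4,9) (5,6) (6,8) (7,2) (8,4) (9,1)

Row 1: Safe: 1, 2, 3, 4, 5, 6, 7, 8, 9. Place at column 7.
Row 2: attacked by (1,7)→{6,7,8}. Safe: 1, 2, 3, 4, 5, 9. Place at column 5.
Row 3: attacked by (1,7)→{5,7,9}; (2,5)→{4,5,6}. Safe: 1, 2, 3, 8. Place at column 3.
Row 4: attacked by (1,7)→{4,7}; (2,5)→{3,5,7}; (3,3)→{2,3,4}. Safe: 1, 6, 8, 9. Place at column 9.
Row 5: attacked by (1,7)→{3,7}; (2,5)→{2,5,8}; (3,3)→{1,3,5}; (4,9)→{8,9}. Safe: 4, 6. Place at column 6.
Row 6: attacked by (1,7)→{2,7}; (2,5)→{1,5,9}; (3,3)→{3,6}; (4,9)→{7,9}; (5,6)→{5,6,7}. Safe: 4, 8. Place at column 8.
Row 7: attacked by (1,7)→{1,7}; (2,5)→{5}; (3,3)→{3,7}; (4,9)→{6,9}; (5,6)→{4,6,8}; (6,8)→{7,8,9}. Safe: 2. Place at column 2.
Row 8: attacked by (1,7)→{7}; (2,5)→{5}; (3,3)→{3,8}; (4,9)→{5,9}; (5,6)→{3,6,9}; (6,8)→{6,8}; (7,2)→{1,2,3}. Safe: 4. Place at column 4.
Row 9: attacked by (1,7)→{7}; (2,5)→{5}; (3,3)→{3,9}; (4,9)→{4,9}; (5,6)→{2,6}; (6,8)→{5,8}; (7,2)→{2,4}; (8,4)→{3,4,5}. Safe: 1. Place at column 1.
Columns [7, 5, 3, 9, 6, 8, 2, 4, 1], r−c [-6, -3, 0, -5, -1, -2, 5, 4, 8], r+c [8, 7, 6, 13, 11, 14, 9, 12, 10] are all distinct, so no two queens attack.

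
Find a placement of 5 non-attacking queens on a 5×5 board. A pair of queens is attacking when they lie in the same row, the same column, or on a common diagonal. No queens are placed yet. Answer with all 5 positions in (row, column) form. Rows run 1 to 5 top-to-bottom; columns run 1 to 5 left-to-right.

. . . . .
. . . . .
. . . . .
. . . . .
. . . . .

Row 1: Safe: 1, 2, 3, 4, 5. Place at column 2.
Row 2: attacked by (1,2)→{1,2,3}. Safe: 4, 5. Place at column 5.
Row 3: attacked by (1,2)→{2,4}; (2,5)→{4,5}. Safe: 1, 3. Place at column 3.
Row 4: attacked by (1,2)→{2,5}; (2,5)→{3,5}; (3,3)→{2,3,4}. Safe: 1. Place at column 1.
Row 5: attacked by (1,2)→{2}; (2,5)→{2,5}; (3,3)→{1,3,5}; (4,1)→{1,2}. Safe: 4. Place at column 4.
Columns [2, 5, 3, 1, 4], r−c [-1, -3, 0, 3, 1], r+c [3, 7, 6, 5, 9] are all distinct, so no two queens attack.

(1,2) (2,5) (3,3) (4,1) (5,4)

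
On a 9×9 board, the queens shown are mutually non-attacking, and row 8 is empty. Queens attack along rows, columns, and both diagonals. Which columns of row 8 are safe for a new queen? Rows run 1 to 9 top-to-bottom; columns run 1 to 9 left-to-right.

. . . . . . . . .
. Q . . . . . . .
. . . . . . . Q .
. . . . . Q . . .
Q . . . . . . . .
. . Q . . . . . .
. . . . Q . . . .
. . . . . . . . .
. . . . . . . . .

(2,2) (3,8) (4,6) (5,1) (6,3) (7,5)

columns 7, 9

(2,2) attacks row 8 at column 2 and diagonals 8.
(3,8) attacks row 8 at column 8 and diagonals 3.
(4,6) attacks row 8 at column 6 and diagonals 2.
(5,1) attacks row 8 at column 1 and diagonals 4.
(6,3) attacks row 8 at column 3 and diagonals 1, 5.
(7,5) attacks row 8 at column 5 and diagonals 4, 6.
Attacked columns: {1, 2, 3, 4, 5, 6, 8}. Safe: {7, 9}.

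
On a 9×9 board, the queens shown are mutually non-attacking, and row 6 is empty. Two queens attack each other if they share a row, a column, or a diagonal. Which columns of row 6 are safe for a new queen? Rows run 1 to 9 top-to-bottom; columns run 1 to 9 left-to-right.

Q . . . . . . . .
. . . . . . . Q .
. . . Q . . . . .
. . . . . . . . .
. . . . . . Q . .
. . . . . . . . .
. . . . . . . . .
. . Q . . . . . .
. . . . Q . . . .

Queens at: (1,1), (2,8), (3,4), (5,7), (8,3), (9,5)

(1,1) attacks row 6 at column 1 and diagonals 6.
(2,8) attacks row 6 at column 8 and diagonals 4.
(3,4) attacks row 6 at column 4 and diagonals 1, 7.
(5,7) attacks row 6 at column 7 and diagonals 6, 8.
(8,3) attacks row 6 at column 3 and diagonals 1, 5.
(9,5) attacks row 6 at column 5 and diagonals 2, 8.
Attacked columns: {1, 2, 3, 4, 5, 6, 7, 8}. Safe: {9}.

columns 9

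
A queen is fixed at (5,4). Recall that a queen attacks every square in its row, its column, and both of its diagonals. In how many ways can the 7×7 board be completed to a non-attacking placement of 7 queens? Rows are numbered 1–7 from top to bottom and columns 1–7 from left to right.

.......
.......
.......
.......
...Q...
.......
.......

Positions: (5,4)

4

Branch on row 1: col 1 → 0; col 2 → 1; col 3 → 1; col 5 → 1; col 6 → 1; col 7 → 0.
Sum: 0 + 1 + 1 + 1 + 1 + 0 = 4.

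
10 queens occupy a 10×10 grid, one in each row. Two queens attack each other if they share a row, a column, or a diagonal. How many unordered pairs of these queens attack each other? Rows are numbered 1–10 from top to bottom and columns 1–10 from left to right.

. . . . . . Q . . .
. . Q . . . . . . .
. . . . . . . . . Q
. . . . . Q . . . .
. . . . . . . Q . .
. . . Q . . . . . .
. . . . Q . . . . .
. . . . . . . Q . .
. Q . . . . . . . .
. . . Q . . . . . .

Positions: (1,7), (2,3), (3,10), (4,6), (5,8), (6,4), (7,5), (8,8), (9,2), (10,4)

Same column: (5,8)–(8,8) (column 8); (6,4)–(10,4) (column 4).
Same diagonal: (3,10)–(5,8) (|3−5| = |10−8| = 2); (4,6)–(6,4) (|4−6| = |6−4| = 2); (6,4)–(7,5) (|6−7| = |4−5| = 1).
Total attacking pairs: 5.

5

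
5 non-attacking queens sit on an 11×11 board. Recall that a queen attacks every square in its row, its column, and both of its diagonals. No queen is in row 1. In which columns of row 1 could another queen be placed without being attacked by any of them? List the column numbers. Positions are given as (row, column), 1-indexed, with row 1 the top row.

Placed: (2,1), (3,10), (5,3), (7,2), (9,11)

(2,1) attacks row 1 at column 1 and diagonals 2.
(3,10) attacks row 1 at column 10 and diagonals 8.
(5,3) attacks row 1 at column 3 and diagonals 7.
(7,2) attacks row 1 at column 2 and diagonals 8.
(9,11) attacks row 1 at column 11 and diagonals 3.
Attacked columns: {1, 2, 3, 7, 8, 10, 11}. Safe: {4, 5, 6, 9}.

columns 4, 5, 6, 9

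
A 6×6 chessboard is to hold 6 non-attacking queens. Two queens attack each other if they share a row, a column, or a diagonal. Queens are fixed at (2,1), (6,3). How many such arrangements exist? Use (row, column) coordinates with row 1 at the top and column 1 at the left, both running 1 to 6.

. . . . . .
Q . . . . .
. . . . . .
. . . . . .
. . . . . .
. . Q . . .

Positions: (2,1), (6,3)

Branch on row 1: col 4 → 1; col 5 → 0; col 6 → 0.
Sum: 1 + 0 + 0 = 1.

1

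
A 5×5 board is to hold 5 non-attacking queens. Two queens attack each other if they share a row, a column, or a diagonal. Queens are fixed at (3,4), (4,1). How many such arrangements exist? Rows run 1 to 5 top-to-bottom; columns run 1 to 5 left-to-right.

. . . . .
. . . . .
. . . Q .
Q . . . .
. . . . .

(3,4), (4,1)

1

Branch on row 1: col 3 → 0; col 5 → 1.
Sum: 0 + 1 = 1.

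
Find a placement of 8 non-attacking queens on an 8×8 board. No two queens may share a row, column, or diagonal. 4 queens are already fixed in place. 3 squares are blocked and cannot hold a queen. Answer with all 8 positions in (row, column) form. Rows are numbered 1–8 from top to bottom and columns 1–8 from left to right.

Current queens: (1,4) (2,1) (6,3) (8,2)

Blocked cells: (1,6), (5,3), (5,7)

(1,4) (2,1) (3,5) (4,8) (5,6) (6,3) (7,7) (8,2)

Row 3: attacked by (1,4)→{2,4,6}; (2,1)→{1,2}; (6,3)→{3,6}; (8,2)→{2,7}. Safe: 5, 8. Place at column 5.
Row 4: attacked by (1,4)→{1,4,7}; (2,1)→{1,3}; (3,5)→{4,5,6}; (6,3)→{1,3,5}; (8,2)→{2,6}. Safe: 8. Place at column 8.
Row 5: attacked by (1,4)→{4,8}; (2,1)→{1,4}; (3,5)→{3,5,7}; (4,8)→{7,8}; (6,3)→{2,3,4}; (8,2)→{2,5}. Blocked: 3,7. Safe: 6. Place at column 6.
Row 7: attacked by (1,4)→{4}; (2,1)→{1,6}; (3,5)→{1,5}; (4,8)→{5,8}; (5,6)→{4,6,8}; (6,3)→{2,3,4}; (8,2)→{1,2,3}. Safe: 7. Place at column 7.
Columns [4, 1, 5, 8, 6, 3, 7, 2], r−c [-3, 1, -2, -4, -1, 3, 0, 6], r+c [5, 3, 8, 12, 11, 9, 14, 10] are all distinct, so no two queens attack.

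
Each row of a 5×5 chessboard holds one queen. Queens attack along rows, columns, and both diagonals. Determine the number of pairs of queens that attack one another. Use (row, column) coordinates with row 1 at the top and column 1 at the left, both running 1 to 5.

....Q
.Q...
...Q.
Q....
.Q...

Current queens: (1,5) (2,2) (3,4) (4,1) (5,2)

3

Same column: (2,2)–(5,2) (column 2).
Same diagonal: (3,4)–(5,2) (|3−5| = |4−2| = 2); (4,1)–(5,2) (|4−5| = |1−2| = 1).
Total attacking pairs: 3.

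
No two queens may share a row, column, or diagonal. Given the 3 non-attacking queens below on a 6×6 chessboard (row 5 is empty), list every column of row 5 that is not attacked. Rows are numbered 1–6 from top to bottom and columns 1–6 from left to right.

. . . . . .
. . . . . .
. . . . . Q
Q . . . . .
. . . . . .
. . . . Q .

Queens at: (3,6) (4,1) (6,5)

(3,6) attacks row 5 at column 6 and diagonals 4.
(4,1) attacks row 5 at column 1 and diagonals 2.
(6,5) attacks row 5 at column 5 and diagonals 4, 6.
Attacked columns: {1, 2, 4, 5, 6}. Safe: {3}.

columns 3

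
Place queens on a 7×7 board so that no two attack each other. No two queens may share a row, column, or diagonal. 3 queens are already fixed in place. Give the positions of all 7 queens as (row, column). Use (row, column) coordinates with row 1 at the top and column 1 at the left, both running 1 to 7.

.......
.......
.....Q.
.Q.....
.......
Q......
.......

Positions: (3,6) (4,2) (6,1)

(1,7) (2,3) (3,6) (4,2) (5,5) (6,1) (7,4)

Row 1: attacked by (3,6)→{4,6}; (4,2)→{2,5}; (6,1)→{1,6}. Safe: 3, 7. Place at column 7.
Row 2: attacked by (1,7)→{6,7}; (3,6)→{5,6,7}; (4,2)→{2,4}; (6,1)→{1,5}. Safe: 3. Place at column 3.
Row 5: attacked by (1,7)→{3,7}; (2,3)→{3,6}; (3,6)→{4,6}; (4,2)→{1,2,3}; (6,1)→{1,2}. Safe: 5. Place at column 5.
Row 7: attacked by (1,7)→{1,7}; (2,3)→{3}; (3,6)→{2,6}; (4,2)→{2,5}; (5,5)→{3,5,7}; (6,1)→{1,2}. Safe: 4. Place at column 4.
Columns [7, 3, 6, 2, 5, 1, 4], r−c [-6, -1, -3, 2, 0, 5, 3], r+c [8, 5, 9, 6, 10, 7, 11] are all distinct, so no two queens attack.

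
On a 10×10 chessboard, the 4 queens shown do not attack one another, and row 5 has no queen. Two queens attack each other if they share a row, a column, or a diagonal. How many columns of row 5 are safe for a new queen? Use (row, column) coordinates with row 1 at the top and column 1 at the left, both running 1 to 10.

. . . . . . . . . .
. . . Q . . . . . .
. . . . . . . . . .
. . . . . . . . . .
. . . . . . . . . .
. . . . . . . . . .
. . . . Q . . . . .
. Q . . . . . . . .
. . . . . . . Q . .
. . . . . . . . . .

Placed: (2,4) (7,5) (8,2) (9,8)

3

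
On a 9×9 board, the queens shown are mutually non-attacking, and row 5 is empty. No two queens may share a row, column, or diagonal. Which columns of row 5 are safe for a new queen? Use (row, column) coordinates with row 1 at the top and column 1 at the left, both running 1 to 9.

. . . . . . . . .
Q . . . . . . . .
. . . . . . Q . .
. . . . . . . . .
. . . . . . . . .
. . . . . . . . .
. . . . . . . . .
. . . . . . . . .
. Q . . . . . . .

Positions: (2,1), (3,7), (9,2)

columns 3, 8

(2,1) attacks row 5 at column 1 and diagonals 4.
(3,7) attacks row 5 at column 7 and diagonals 5, 9.
(9,2) attacks row 5 at column 2 and diagonals 6.
Attacked columns: {1, 2, 4, 5, 6, 7, 9}. Safe: {3, 8}.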